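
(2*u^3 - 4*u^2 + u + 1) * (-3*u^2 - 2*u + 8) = -6*u^5 + 8*u^4 + 21*u^3 - 37*u^2 + 6*u + 8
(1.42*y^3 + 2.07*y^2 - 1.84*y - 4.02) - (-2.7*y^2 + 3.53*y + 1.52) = 1.42*y^3 + 4.77*y^2 - 5.37*y - 5.54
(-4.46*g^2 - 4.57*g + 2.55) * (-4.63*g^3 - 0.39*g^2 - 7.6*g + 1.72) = 20.6498*g^5 + 22.8985*g^4 + 23.8718*g^3 + 26.0663*g^2 - 27.2404*g + 4.386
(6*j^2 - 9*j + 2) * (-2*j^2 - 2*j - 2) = -12*j^4 + 6*j^3 + 2*j^2 + 14*j - 4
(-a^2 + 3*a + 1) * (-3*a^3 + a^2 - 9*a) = 3*a^5 - 10*a^4 + 9*a^3 - 26*a^2 - 9*a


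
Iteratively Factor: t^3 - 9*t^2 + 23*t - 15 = (t - 3)*(t^2 - 6*t + 5) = (t - 5)*(t - 3)*(t - 1)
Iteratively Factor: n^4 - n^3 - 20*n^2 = (n + 4)*(n^3 - 5*n^2) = (n - 5)*(n + 4)*(n^2) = n*(n - 5)*(n + 4)*(n)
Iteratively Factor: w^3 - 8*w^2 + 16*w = (w - 4)*(w^2 - 4*w) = w*(w - 4)*(w - 4)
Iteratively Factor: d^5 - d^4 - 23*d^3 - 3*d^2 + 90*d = (d - 5)*(d^4 + 4*d^3 - 3*d^2 - 18*d) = d*(d - 5)*(d^3 + 4*d^2 - 3*d - 18) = d*(d - 5)*(d + 3)*(d^2 + d - 6) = d*(d - 5)*(d - 2)*(d + 3)*(d + 3)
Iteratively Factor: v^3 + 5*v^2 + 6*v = (v)*(v^2 + 5*v + 6) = v*(v + 3)*(v + 2)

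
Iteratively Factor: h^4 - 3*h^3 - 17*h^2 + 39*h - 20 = (h + 4)*(h^3 - 7*h^2 + 11*h - 5) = (h - 1)*(h + 4)*(h^2 - 6*h + 5) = (h - 5)*(h - 1)*(h + 4)*(h - 1)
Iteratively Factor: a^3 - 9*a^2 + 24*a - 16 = (a - 1)*(a^2 - 8*a + 16) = (a - 4)*(a - 1)*(a - 4)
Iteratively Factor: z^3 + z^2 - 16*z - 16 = (z + 1)*(z^2 - 16) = (z - 4)*(z + 1)*(z + 4)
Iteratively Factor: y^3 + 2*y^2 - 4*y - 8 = (y - 2)*(y^2 + 4*y + 4) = (y - 2)*(y + 2)*(y + 2)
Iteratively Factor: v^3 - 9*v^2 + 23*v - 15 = (v - 3)*(v^2 - 6*v + 5) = (v - 5)*(v - 3)*(v - 1)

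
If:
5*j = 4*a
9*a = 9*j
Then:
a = 0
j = 0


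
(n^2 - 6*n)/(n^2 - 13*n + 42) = n/(n - 7)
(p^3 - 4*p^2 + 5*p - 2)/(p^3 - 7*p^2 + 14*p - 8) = (p - 1)/(p - 4)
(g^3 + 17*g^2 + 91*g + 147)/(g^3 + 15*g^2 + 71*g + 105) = (g + 7)/(g + 5)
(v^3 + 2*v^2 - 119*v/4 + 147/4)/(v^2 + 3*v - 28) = (v^2 - 5*v + 21/4)/(v - 4)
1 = 1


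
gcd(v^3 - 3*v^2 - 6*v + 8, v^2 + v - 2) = v^2 + v - 2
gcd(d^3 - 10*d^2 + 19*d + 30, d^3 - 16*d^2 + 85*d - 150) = d^2 - 11*d + 30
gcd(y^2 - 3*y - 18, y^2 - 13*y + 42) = y - 6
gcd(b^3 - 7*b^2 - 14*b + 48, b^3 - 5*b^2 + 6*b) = b - 2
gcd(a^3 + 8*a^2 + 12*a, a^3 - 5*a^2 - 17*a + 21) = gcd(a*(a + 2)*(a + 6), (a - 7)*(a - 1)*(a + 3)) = 1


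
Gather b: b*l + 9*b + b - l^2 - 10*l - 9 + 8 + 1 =b*(l + 10) - l^2 - 10*l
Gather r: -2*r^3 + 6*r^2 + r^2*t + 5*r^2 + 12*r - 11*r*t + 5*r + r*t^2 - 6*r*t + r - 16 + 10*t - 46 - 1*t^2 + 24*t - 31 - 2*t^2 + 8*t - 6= -2*r^3 + r^2*(t + 11) + r*(t^2 - 17*t + 18) - 3*t^2 + 42*t - 99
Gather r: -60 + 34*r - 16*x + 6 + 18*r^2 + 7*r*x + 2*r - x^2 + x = 18*r^2 + r*(7*x + 36) - x^2 - 15*x - 54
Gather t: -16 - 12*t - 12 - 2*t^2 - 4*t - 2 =-2*t^2 - 16*t - 30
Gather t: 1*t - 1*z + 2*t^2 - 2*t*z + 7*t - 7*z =2*t^2 + t*(8 - 2*z) - 8*z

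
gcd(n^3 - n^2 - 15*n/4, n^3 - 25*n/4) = n^2 - 5*n/2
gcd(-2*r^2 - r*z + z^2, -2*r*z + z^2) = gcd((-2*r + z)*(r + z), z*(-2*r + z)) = -2*r + z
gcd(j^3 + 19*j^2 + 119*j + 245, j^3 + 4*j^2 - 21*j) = j + 7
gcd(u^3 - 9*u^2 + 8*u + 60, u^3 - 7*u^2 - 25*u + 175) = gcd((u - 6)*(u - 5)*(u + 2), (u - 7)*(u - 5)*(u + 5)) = u - 5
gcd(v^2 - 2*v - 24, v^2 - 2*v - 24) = v^2 - 2*v - 24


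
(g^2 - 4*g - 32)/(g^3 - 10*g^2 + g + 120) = (g + 4)/(g^2 - 2*g - 15)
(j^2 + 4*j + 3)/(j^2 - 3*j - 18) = (j + 1)/(j - 6)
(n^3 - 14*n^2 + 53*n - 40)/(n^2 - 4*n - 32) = (n^2 - 6*n + 5)/(n + 4)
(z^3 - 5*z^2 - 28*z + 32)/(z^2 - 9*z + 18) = (z^3 - 5*z^2 - 28*z + 32)/(z^2 - 9*z + 18)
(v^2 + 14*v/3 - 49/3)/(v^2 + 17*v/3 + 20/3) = (3*v^2 + 14*v - 49)/(3*v^2 + 17*v + 20)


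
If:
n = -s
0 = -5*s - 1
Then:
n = 1/5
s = -1/5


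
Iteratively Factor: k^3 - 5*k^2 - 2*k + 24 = (k - 4)*(k^2 - k - 6) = (k - 4)*(k + 2)*(k - 3)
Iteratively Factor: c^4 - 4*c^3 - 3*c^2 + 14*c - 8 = (c - 1)*(c^3 - 3*c^2 - 6*c + 8) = (c - 1)*(c + 2)*(c^2 - 5*c + 4) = (c - 4)*(c - 1)*(c + 2)*(c - 1)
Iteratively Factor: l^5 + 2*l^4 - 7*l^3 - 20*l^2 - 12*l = (l + 1)*(l^4 + l^3 - 8*l^2 - 12*l) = (l + 1)*(l + 2)*(l^3 - l^2 - 6*l) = l*(l + 1)*(l + 2)*(l^2 - l - 6) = l*(l - 3)*(l + 1)*(l + 2)*(l + 2)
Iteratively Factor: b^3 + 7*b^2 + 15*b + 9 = (b + 3)*(b^2 + 4*b + 3) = (b + 3)^2*(b + 1)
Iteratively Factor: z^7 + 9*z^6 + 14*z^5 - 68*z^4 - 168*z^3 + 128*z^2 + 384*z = (z + 2)*(z^6 + 7*z^5 - 68*z^3 - 32*z^2 + 192*z) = (z - 2)*(z + 2)*(z^5 + 9*z^4 + 18*z^3 - 32*z^2 - 96*z) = (z - 2)^2*(z + 2)*(z^4 + 11*z^3 + 40*z^2 + 48*z) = z*(z - 2)^2*(z + 2)*(z^3 + 11*z^2 + 40*z + 48) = z*(z - 2)^2*(z + 2)*(z + 4)*(z^2 + 7*z + 12) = z*(z - 2)^2*(z + 2)*(z + 3)*(z + 4)*(z + 4)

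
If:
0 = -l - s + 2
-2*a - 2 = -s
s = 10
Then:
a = 4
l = -8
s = 10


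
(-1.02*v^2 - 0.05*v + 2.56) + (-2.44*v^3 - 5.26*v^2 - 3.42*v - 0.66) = -2.44*v^3 - 6.28*v^2 - 3.47*v + 1.9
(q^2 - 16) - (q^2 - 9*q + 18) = 9*q - 34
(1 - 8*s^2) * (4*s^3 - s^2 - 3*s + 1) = -32*s^5 + 8*s^4 + 28*s^3 - 9*s^2 - 3*s + 1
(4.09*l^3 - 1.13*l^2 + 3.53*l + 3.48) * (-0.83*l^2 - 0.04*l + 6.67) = -3.3947*l^5 + 0.7743*l^4 + 24.3956*l^3 - 10.5667*l^2 + 23.4059*l + 23.2116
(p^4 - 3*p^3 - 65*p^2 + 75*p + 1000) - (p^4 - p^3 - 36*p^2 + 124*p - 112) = -2*p^3 - 29*p^2 - 49*p + 1112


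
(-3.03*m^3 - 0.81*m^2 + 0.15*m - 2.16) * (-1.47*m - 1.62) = 4.4541*m^4 + 6.0993*m^3 + 1.0917*m^2 + 2.9322*m + 3.4992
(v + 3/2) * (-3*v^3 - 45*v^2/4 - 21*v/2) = -3*v^4 - 63*v^3/4 - 219*v^2/8 - 63*v/4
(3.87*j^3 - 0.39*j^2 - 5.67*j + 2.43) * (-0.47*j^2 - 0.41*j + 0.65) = -1.8189*j^5 - 1.4034*j^4 + 5.3403*j^3 + 0.9291*j^2 - 4.6818*j + 1.5795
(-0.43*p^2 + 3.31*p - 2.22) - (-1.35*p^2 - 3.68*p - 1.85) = 0.92*p^2 + 6.99*p - 0.37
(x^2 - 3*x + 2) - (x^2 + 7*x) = 2 - 10*x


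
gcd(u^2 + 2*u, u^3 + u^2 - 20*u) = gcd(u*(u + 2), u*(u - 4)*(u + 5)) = u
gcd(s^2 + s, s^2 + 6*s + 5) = s + 1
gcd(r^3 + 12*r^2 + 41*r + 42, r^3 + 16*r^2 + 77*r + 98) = r^2 + 9*r + 14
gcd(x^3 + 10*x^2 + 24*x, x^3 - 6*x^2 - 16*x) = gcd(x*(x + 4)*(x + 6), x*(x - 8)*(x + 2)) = x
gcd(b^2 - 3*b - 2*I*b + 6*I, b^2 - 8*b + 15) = b - 3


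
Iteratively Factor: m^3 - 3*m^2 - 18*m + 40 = (m - 2)*(m^2 - m - 20) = (m - 5)*(m - 2)*(m + 4)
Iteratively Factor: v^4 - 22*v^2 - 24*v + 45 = (v - 5)*(v^3 + 5*v^2 + 3*v - 9) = (v - 5)*(v - 1)*(v^2 + 6*v + 9) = (v - 5)*(v - 1)*(v + 3)*(v + 3)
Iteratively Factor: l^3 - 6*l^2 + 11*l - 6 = (l - 1)*(l^2 - 5*l + 6) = (l - 2)*(l - 1)*(l - 3)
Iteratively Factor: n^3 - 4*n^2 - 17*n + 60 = (n + 4)*(n^2 - 8*n + 15) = (n - 3)*(n + 4)*(n - 5)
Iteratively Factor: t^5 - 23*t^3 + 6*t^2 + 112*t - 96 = (t - 1)*(t^4 + t^3 - 22*t^2 - 16*t + 96) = (t - 1)*(t + 4)*(t^3 - 3*t^2 - 10*t + 24) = (t - 2)*(t - 1)*(t + 4)*(t^2 - t - 12) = (t - 2)*(t - 1)*(t + 3)*(t + 4)*(t - 4)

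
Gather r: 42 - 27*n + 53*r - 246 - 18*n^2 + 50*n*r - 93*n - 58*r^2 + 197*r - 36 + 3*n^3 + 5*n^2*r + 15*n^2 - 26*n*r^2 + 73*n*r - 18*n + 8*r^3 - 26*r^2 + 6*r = 3*n^3 - 3*n^2 - 138*n + 8*r^3 + r^2*(-26*n - 84) + r*(5*n^2 + 123*n + 256) - 240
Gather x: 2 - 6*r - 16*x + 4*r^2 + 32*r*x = 4*r^2 - 6*r + x*(32*r - 16) + 2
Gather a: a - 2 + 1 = a - 1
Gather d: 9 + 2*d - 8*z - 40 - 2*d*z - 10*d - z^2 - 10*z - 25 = d*(-2*z - 8) - z^2 - 18*z - 56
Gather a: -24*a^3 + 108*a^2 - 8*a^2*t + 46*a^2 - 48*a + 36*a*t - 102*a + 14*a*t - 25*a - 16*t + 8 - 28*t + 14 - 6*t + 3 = -24*a^3 + a^2*(154 - 8*t) + a*(50*t - 175) - 50*t + 25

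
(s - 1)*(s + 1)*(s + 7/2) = s^3 + 7*s^2/2 - s - 7/2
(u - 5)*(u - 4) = u^2 - 9*u + 20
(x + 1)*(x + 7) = x^2 + 8*x + 7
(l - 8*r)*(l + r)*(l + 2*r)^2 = l^4 - 3*l^3*r - 32*l^2*r^2 - 60*l*r^3 - 32*r^4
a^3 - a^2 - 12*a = a*(a - 4)*(a + 3)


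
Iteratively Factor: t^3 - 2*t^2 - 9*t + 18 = (t - 3)*(t^2 + t - 6) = (t - 3)*(t - 2)*(t + 3)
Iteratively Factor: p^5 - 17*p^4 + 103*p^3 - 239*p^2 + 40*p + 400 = (p - 5)*(p^4 - 12*p^3 + 43*p^2 - 24*p - 80) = (p - 5)*(p - 4)*(p^3 - 8*p^2 + 11*p + 20) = (p - 5)^2*(p - 4)*(p^2 - 3*p - 4) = (p - 5)^2*(p - 4)*(p + 1)*(p - 4)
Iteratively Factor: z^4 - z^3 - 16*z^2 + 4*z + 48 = (z + 2)*(z^3 - 3*z^2 - 10*z + 24) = (z - 4)*(z + 2)*(z^2 + z - 6) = (z - 4)*(z - 2)*(z + 2)*(z + 3)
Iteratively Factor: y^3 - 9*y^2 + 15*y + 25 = (y - 5)*(y^2 - 4*y - 5) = (y - 5)^2*(y + 1)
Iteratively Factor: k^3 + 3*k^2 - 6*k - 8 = (k - 2)*(k^2 + 5*k + 4) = (k - 2)*(k + 1)*(k + 4)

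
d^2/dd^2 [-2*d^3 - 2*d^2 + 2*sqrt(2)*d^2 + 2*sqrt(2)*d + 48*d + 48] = -12*d - 4 + 4*sqrt(2)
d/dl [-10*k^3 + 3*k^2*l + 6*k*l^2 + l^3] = 3*k^2 + 12*k*l + 3*l^2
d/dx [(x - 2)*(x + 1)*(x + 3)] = 3*x^2 + 4*x - 5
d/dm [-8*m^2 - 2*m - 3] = -16*m - 2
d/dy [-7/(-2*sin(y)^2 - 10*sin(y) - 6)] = -7*(2*sin(y) + 5)*cos(y)/(2*(sin(y)^2 + 5*sin(y) + 3)^2)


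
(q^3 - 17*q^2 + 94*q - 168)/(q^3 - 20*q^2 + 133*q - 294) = (q - 4)/(q - 7)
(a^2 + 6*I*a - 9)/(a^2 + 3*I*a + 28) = (a^2 + 6*I*a - 9)/(a^2 + 3*I*a + 28)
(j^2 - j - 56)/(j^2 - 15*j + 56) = (j + 7)/(j - 7)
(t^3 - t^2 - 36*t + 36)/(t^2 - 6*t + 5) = (t^2 - 36)/(t - 5)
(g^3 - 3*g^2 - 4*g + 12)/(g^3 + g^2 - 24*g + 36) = (g + 2)/(g + 6)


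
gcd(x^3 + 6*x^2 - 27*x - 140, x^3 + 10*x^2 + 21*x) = x + 7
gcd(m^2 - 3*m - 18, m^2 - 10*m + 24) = m - 6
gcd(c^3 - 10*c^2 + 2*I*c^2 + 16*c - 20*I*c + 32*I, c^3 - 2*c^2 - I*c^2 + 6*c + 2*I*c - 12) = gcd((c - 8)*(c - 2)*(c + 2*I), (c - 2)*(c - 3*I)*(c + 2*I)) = c^2 + c*(-2 + 2*I) - 4*I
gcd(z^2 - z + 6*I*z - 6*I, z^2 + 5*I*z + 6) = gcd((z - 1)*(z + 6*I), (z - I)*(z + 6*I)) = z + 6*I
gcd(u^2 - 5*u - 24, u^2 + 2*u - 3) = u + 3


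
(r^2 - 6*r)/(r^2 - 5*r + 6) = r*(r - 6)/(r^2 - 5*r + 6)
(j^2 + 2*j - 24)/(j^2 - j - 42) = (j - 4)/(j - 7)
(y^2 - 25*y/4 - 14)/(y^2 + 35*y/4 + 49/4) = (y - 8)/(y + 7)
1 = 1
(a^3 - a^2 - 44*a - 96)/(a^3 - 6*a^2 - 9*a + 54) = (a^2 - 4*a - 32)/(a^2 - 9*a + 18)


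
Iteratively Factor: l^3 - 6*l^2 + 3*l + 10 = (l + 1)*(l^2 - 7*l + 10) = (l - 5)*(l + 1)*(l - 2)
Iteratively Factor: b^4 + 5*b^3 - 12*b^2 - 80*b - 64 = (b + 4)*(b^3 + b^2 - 16*b - 16) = (b - 4)*(b + 4)*(b^2 + 5*b + 4) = (b - 4)*(b + 1)*(b + 4)*(b + 4)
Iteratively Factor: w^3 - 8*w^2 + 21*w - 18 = (w - 3)*(w^2 - 5*w + 6) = (w - 3)*(w - 2)*(w - 3)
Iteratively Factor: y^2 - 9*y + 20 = (y - 5)*(y - 4)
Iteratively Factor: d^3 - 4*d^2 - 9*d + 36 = (d + 3)*(d^2 - 7*d + 12) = (d - 4)*(d + 3)*(d - 3)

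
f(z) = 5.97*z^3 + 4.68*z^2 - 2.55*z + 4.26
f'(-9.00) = 1363.92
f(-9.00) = -3945.84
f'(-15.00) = 3886.80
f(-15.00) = -19053.24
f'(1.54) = 54.34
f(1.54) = 33.24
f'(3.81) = 293.09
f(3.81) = 392.66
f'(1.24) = 36.59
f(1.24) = 19.68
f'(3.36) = 231.10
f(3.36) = 274.99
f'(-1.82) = 39.74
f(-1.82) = -11.59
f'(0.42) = 4.54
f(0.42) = 4.46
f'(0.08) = -1.69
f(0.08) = 4.09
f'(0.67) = 11.76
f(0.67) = 6.45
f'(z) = 17.91*z^2 + 9.36*z - 2.55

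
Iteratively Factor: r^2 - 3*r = (r)*(r - 3)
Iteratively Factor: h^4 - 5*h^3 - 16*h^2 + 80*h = (h - 5)*(h^3 - 16*h) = h*(h - 5)*(h^2 - 16) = h*(h - 5)*(h + 4)*(h - 4)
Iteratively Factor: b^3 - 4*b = (b + 2)*(b^2 - 2*b) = b*(b + 2)*(b - 2)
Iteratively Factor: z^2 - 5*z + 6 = (z - 3)*(z - 2)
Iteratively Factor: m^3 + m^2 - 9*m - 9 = (m - 3)*(m^2 + 4*m + 3) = (m - 3)*(m + 1)*(m + 3)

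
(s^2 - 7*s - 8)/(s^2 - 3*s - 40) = (s + 1)/(s + 5)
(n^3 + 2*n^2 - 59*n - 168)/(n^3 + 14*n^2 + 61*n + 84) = (n - 8)/(n + 4)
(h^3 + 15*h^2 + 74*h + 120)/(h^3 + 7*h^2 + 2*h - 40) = (h + 6)/(h - 2)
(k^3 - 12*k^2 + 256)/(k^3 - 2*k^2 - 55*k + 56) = (k^2 - 4*k - 32)/(k^2 + 6*k - 7)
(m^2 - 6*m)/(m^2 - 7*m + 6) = m/(m - 1)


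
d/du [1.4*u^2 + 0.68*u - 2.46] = 2.8*u + 0.68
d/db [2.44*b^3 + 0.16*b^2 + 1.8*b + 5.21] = 7.32*b^2 + 0.32*b + 1.8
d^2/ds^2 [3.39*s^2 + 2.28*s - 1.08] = 6.78000000000000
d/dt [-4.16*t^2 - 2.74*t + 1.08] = -8.32*t - 2.74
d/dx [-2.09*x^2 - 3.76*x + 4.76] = -4.18*x - 3.76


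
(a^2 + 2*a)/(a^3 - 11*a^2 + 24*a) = (a + 2)/(a^2 - 11*a + 24)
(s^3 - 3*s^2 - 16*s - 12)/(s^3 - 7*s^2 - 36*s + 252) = (s^2 + 3*s + 2)/(s^2 - s - 42)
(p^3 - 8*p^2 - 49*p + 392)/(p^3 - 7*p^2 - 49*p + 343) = (p - 8)/(p - 7)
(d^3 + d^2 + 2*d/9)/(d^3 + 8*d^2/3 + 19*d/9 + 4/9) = d*(3*d + 2)/(3*d^2 + 7*d + 4)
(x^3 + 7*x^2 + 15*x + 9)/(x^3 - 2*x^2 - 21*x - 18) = (x + 3)/(x - 6)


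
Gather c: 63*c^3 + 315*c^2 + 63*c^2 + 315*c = 63*c^3 + 378*c^2 + 315*c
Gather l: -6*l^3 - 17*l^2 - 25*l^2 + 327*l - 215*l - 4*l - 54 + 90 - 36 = -6*l^3 - 42*l^2 + 108*l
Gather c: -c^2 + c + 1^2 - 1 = -c^2 + c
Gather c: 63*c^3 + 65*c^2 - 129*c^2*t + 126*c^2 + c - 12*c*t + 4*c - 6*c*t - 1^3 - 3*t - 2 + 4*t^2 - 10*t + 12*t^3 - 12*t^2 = 63*c^3 + c^2*(191 - 129*t) + c*(5 - 18*t) + 12*t^3 - 8*t^2 - 13*t - 3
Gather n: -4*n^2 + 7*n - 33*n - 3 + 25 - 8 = -4*n^2 - 26*n + 14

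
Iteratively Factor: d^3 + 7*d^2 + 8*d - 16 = (d + 4)*(d^2 + 3*d - 4) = (d - 1)*(d + 4)*(d + 4)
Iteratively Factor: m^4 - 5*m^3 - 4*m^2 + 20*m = (m)*(m^3 - 5*m^2 - 4*m + 20) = m*(m - 2)*(m^2 - 3*m - 10) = m*(m - 5)*(m - 2)*(m + 2)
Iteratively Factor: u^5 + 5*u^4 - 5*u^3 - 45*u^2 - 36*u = (u + 4)*(u^4 + u^3 - 9*u^2 - 9*u) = (u + 3)*(u + 4)*(u^3 - 2*u^2 - 3*u) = u*(u + 3)*(u + 4)*(u^2 - 2*u - 3) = u*(u + 1)*(u + 3)*(u + 4)*(u - 3)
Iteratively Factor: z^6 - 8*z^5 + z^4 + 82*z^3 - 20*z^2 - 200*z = (z - 2)*(z^5 - 6*z^4 - 11*z^3 + 60*z^2 + 100*z) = z*(z - 2)*(z^4 - 6*z^3 - 11*z^2 + 60*z + 100) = z*(z - 2)*(z + 2)*(z^3 - 8*z^2 + 5*z + 50) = z*(z - 2)*(z + 2)^2*(z^2 - 10*z + 25) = z*(z - 5)*(z - 2)*(z + 2)^2*(z - 5)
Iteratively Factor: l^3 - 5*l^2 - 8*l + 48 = (l + 3)*(l^2 - 8*l + 16) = (l - 4)*(l + 3)*(l - 4)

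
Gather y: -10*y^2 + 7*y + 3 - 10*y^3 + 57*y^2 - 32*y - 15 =-10*y^3 + 47*y^2 - 25*y - 12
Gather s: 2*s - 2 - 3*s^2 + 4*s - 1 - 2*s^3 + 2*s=-2*s^3 - 3*s^2 + 8*s - 3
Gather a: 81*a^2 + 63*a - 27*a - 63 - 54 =81*a^2 + 36*a - 117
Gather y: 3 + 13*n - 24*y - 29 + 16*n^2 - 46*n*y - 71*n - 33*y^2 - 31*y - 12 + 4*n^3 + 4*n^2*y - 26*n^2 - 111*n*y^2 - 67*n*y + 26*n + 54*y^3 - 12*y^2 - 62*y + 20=4*n^3 - 10*n^2 - 32*n + 54*y^3 + y^2*(-111*n - 45) + y*(4*n^2 - 113*n - 117) - 18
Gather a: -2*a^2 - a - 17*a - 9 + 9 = -2*a^2 - 18*a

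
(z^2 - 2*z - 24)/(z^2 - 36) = (z + 4)/(z + 6)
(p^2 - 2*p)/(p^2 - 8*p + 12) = p/(p - 6)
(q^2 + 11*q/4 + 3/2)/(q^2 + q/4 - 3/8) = 2*(q + 2)/(2*q - 1)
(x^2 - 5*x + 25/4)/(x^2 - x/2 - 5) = (x - 5/2)/(x + 2)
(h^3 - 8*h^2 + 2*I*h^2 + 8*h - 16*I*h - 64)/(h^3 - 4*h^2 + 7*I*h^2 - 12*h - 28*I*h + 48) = (h^2 - 2*h*(4 + I) + 16*I)/(h^2 + h*(-4 + 3*I) - 12*I)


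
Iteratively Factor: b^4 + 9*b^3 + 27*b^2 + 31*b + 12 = (b + 1)*(b^3 + 8*b^2 + 19*b + 12) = (b + 1)^2*(b^2 + 7*b + 12) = (b + 1)^2*(b + 3)*(b + 4)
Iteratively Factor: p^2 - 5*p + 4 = (p - 1)*(p - 4)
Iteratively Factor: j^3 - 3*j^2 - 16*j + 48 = (j - 3)*(j^2 - 16) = (j - 4)*(j - 3)*(j + 4)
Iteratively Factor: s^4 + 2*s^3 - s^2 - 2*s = (s + 2)*(s^3 - s) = s*(s + 2)*(s^2 - 1) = s*(s + 1)*(s + 2)*(s - 1)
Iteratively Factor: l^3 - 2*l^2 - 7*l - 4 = (l - 4)*(l^2 + 2*l + 1) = (l - 4)*(l + 1)*(l + 1)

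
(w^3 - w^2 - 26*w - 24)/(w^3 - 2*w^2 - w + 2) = (w^2 - 2*w - 24)/(w^2 - 3*w + 2)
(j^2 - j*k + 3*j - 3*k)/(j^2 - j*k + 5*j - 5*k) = (j + 3)/(j + 5)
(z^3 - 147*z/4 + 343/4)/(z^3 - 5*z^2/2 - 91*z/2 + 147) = (z - 7/2)/(z - 6)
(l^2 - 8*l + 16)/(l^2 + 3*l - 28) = (l - 4)/(l + 7)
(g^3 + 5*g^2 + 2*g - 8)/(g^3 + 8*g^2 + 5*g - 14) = (g + 4)/(g + 7)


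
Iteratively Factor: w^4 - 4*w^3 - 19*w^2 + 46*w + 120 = (w - 5)*(w^3 + w^2 - 14*w - 24) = (w - 5)*(w - 4)*(w^2 + 5*w + 6) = (w - 5)*(w - 4)*(w + 2)*(w + 3)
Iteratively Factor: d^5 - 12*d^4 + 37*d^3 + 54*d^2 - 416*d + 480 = (d + 3)*(d^4 - 15*d^3 + 82*d^2 - 192*d + 160) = (d - 4)*(d + 3)*(d^3 - 11*d^2 + 38*d - 40) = (d - 4)*(d - 2)*(d + 3)*(d^2 - 9*d + 20) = (d - 4)^2*(d - 2)*(d + 3)*(d - 5)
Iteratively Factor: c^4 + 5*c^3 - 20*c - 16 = (c + 2)*(c^3 + 3*c^2 - 6*c - 8) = (c + 2)*(c + 4)*(c^2 - c - 2) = (c + 1)*(c + 2)*(c + 4)*(c - 2)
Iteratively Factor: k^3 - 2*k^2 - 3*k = (k + 1)*(k^2 - 3*k) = k*(k + 1)*(k - 3)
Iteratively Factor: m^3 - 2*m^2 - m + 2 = (m - 1)*(m^2 - m - 2) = (m - 1)*(m + 1)*(m - 2)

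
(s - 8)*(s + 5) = s^2 - 3*s - 40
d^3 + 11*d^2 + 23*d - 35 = (d - 1)*(d + 5)*(d + 7)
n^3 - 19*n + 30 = (n - 3)*(n - 2)*(n + 5)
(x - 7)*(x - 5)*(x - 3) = x^3 - 15*x^2 + 71*x - 105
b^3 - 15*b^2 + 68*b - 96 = (b - 8)*(b - 4)*(b - 3)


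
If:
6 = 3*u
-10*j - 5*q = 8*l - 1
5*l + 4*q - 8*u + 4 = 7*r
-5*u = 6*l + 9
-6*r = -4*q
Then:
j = 2821/120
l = -19/6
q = -167/4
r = -167/6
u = 2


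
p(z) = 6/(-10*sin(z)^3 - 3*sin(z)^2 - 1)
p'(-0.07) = -1.60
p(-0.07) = -5.93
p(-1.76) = 1.08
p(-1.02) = 1.99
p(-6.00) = -4.13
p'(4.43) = -1.41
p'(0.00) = 0.00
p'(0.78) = 2.29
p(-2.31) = 4.29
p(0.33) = -3.62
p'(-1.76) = -0.84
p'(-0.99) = 6.96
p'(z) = 6*(30*sin(z)^2*cos(z) + 6*sin(z)*cos(z))/(-10*sin(z)^3 - 3*sin(z)^2 - 1)^2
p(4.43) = 1.18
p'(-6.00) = 10.98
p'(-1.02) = 5.78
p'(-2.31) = -24.73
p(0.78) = -1.01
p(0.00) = -6.00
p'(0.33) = 10.55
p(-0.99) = 2.18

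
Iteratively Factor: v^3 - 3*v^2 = (v)*(v^2 - 3*v) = v*(v - 3)*(v)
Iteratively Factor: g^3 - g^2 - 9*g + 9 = (g - 1)*(g^2 - 9) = (g - 3)*(g - 1)*(g + 3)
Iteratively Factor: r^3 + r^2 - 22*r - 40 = (r + 4)*(r^2 - 3*r - 10) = (r + 2)*(r + 4)*(r - 5)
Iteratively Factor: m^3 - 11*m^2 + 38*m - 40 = (m - 5)*(m^2 - 6*m + 8) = (m - 5)*(m - 2)*(m - 4)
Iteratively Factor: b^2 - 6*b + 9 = (b - 3)*(b - 3)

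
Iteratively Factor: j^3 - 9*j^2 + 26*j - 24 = (j - 3)*(j^2 - 6*j + 8) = (j - 3)*(j - 2)*(j - 4)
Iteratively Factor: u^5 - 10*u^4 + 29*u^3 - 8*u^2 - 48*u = (u - 4)*(u^4 - 6*u^3 + 5*u^2 + 12*u) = (u - 4)*(u - 3)*(u^3 - 3*u^2 - 4*u) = (u - 4)^2*(u - 3)*(u^2 + u) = (u - 4)^2*(u - 3)*(u + 1)*(u)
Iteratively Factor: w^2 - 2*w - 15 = (w + 3)*(w - 5)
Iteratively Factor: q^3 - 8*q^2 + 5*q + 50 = (q + 2)*(q^2 - 10*q + 25) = (q - 5)*(q + 2)*(q - 5)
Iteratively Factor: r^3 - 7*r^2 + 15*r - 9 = (r - 3)*(r^2 - 4*r + 3) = (r - 3)^2*(r - 1)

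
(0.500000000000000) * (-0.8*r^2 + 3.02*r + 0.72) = -0.4*r^2 + 1.51*r + 0.36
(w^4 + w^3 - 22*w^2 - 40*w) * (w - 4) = w^5 - 3*w^4 - 26*w^3 + 48*w^2 + 160*w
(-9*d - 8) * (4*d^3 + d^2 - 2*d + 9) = -36*d^4 - 41*d^3 + 10*d^2 - 65*d - 72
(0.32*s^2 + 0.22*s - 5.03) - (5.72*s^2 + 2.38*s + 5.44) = -5.4*s^2 - 2.16*s - 10.47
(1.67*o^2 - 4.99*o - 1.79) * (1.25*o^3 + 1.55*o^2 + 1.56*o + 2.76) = 2.0875*o^5 - 3.649*o^4 - 7.3668*o^3 - 5.9497*o^2 - 16.5648*o - 4.9404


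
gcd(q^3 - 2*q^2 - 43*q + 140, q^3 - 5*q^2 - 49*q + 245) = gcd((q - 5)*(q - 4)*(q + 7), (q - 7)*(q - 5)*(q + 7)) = q^2 + 2*q - 35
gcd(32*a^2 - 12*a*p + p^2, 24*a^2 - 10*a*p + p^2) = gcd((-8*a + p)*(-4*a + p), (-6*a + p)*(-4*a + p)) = -4*a + p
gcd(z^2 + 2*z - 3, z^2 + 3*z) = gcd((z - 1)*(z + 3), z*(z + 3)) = z + 3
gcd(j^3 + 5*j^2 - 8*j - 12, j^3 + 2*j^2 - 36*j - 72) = j + 6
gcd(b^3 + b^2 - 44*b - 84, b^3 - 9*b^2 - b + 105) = b - 7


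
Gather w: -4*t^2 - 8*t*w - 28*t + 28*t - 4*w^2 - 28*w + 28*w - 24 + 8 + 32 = -4*t^2 - 8*t*w - 4*w^2 + 16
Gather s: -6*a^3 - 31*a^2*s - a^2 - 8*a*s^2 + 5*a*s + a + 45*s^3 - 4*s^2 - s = -6*a^3 - a^2 + a + 45*s^3 + s^2*(-8*a - 4) + s*(-31*a^2 + 5*a - 1)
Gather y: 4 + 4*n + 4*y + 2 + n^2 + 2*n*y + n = n^2 + 5*n + y*(2*n + 4) + 6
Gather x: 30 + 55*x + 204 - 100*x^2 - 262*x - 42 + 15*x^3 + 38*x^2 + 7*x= 15*x^3 - 62*x^2 - 200*x + 192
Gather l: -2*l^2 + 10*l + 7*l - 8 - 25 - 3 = -2*l^2 + 17*l - 36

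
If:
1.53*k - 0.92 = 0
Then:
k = 0.60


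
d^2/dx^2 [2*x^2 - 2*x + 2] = 4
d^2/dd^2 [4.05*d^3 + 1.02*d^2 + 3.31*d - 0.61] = 24.3*d + 2.04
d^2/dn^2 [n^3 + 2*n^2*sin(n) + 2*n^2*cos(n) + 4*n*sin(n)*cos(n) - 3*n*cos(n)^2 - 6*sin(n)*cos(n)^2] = -2*sqrt(2)*n^2*sin(n + pi/4) - 8*n*sin(2*n) + 6*n*cos(2*n) + 8*sqrt(2)*n*cos(n + pi/4) + 6*n + 11*sin(n)/2 + 6*sin(2*n) + 27*sin(3*n)/2 + 4*cos(n) + 8*cos(2*n)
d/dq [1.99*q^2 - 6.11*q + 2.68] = 3.98*q - 6.11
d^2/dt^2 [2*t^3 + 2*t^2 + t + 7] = 12*t + 4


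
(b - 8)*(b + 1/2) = b^2 - 15*b/2 - 4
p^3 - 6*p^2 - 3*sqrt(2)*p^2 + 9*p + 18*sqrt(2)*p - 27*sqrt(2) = (p - 3)^2*(p - 3*sqrt(2))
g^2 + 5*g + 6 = (g + 2)*(g + 3)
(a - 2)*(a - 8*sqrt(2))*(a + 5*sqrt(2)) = a^3 - 3*sqrt(2)*a^2 - 2*a^2 - 80*a + 6*sqrt(2)*a + 160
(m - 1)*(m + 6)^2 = m^3 + 11*m^2 + 24*m - 36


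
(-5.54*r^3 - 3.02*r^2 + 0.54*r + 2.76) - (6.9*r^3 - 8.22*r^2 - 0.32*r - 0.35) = -12.44*r^3 + 5.2*r^2 + 0.86*r + 3.11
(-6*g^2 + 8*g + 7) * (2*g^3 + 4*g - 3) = -12*g^5 + 16*g^4 - 10*g^3 + 50*g^2 + 4*g - 21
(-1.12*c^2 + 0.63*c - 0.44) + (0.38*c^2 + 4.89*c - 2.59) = -0.74*c^2 + 5.52*c - 3.03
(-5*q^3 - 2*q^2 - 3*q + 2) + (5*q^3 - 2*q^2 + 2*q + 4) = -4*q^2 - q + 6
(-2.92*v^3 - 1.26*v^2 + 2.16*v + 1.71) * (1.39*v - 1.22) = -4.0588*v^4 + 1.811*v^3 + 4.5396*v^2 - 0.258300000000001*v - 2.0862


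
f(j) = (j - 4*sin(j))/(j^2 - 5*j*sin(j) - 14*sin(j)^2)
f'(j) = (1 - 4*cos(j))/(j^2 - 5*j*sin(j) - 14*sin(j)^2) + (j - 4*sin(j))*(5*j*cos(j) - 2*j + 28*sin(j)*cos(j) + 5*sin(j))/(j^2 - 5*j*sin(j) - 14*sin(j)^2)^2 = (j^2*cos(j) - j^2 + 8*j*sin(j) + 14*j*sin(2*j) - 14*cos(j) + 17*cos(2*j) + 14*cos(3*j) - 17)/((j - 7*sin(j))^2*(j + 2*sin(j))^2)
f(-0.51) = -0.33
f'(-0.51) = -0.63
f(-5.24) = -0.22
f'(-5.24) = -0.10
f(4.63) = 0.28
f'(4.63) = -0.08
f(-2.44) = -0.02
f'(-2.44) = -0.46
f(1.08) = 0.17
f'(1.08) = -0.13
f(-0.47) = -0.36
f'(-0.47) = -0.74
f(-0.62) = -0.28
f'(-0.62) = -0.42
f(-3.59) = -0.30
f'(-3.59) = 0.02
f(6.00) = 0.16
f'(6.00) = -0.04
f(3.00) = 0.37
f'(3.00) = -0.59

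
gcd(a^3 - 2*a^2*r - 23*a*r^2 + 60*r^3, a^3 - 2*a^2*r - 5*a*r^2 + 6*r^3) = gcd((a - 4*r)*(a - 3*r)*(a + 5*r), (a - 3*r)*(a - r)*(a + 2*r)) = -a + 3*r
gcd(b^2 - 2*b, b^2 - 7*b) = b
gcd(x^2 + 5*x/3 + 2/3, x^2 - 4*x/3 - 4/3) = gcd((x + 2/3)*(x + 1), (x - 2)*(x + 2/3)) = x + 2/3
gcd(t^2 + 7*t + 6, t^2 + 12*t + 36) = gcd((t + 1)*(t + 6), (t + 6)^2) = t + 6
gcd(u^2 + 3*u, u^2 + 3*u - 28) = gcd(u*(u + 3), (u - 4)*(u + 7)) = 1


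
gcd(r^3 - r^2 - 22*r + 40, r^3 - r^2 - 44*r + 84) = r - 2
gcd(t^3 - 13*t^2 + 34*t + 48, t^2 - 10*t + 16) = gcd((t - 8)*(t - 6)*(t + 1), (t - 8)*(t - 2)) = t - 8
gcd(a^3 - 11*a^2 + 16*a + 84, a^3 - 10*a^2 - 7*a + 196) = a - 7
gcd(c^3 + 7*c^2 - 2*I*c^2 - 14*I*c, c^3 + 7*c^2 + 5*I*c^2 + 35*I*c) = c^2 + 7*c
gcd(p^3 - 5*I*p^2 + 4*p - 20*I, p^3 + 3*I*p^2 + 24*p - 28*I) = p - 2*I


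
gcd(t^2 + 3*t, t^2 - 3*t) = t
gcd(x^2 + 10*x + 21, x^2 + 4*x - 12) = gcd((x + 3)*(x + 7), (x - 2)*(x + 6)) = 1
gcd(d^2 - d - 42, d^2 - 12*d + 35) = d - 7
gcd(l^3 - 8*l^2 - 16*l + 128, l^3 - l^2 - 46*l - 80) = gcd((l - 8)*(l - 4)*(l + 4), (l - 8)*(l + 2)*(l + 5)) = l - 8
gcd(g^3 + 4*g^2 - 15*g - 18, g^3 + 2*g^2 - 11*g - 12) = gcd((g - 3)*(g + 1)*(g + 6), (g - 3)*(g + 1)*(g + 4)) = g^2 - 2*g - 3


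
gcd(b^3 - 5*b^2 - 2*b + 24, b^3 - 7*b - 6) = b^2 - b - 6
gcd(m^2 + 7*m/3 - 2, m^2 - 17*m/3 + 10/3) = m - 2/3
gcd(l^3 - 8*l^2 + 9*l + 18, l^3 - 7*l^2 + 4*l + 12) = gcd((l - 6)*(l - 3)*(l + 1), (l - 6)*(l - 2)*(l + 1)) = l^2 - 5*l - 6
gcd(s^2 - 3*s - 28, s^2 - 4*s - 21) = s - 7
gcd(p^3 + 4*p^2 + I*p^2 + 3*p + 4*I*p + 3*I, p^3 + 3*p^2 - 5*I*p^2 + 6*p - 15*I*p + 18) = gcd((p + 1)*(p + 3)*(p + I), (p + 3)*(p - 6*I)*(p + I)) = p^2 + p*(3 + I) + 3*I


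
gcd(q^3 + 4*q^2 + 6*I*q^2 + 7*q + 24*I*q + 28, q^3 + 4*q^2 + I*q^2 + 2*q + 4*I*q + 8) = q^2 + q*(4 - I) - 4*I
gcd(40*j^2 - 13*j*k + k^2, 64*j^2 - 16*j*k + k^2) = 8*j - k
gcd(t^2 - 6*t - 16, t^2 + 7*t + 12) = 1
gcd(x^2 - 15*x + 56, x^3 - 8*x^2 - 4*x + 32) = x - 8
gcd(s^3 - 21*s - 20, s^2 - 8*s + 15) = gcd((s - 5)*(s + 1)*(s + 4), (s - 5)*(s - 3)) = s - 5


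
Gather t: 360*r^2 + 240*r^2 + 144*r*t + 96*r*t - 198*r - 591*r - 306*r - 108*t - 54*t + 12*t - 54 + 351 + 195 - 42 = 600*r^2 - 1095*r + t*(240*r - 150) + 450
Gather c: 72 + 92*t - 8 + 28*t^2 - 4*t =28*t^2 + 88*t + 64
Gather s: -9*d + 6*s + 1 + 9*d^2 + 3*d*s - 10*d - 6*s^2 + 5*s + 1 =9*d^2 - 19*d - 6*s^2 + s*(3*d + 11) + 2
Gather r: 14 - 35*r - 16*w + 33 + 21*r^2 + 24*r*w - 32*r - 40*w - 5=21*r^2 + r*(24*w - 67) - 56*w + 42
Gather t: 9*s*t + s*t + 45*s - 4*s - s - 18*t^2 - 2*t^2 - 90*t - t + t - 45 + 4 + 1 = 40*s - 20*t^2 + t*(10*s - 90) - 40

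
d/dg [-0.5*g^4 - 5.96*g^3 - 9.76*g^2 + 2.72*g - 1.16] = -2.0*g^3 - 17.88*g^2 - 19.52*g + 2.72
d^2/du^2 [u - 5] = 0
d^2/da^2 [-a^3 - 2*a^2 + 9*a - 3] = -6*a - 4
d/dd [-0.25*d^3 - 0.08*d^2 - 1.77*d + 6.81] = -0.75*d^2 - 0.16*d - 1.77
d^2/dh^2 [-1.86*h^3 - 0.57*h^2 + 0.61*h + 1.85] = -11.16*h - 1.14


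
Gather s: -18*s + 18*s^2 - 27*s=18*s^2 - 45*s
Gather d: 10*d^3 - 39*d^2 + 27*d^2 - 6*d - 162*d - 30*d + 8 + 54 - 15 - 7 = 10*d^3 - 12*d^2 - 198*d + 40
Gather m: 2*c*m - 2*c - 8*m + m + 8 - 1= -2*c + m*(2*c - 7) + 7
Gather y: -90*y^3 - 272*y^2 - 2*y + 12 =-90*y^3 - 272*y^2 - 2*y + 12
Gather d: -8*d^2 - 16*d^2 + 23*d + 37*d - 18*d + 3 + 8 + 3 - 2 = -24*d^2 + 42*d + 12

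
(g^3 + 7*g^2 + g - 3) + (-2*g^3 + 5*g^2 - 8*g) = -g^3 + 12*g^2 - 7*g - 3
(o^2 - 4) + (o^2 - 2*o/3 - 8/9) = 2*o^2 - 2*o/3 - 44/9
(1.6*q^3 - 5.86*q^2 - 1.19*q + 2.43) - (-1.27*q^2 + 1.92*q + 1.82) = 1.6*q^3 - 4.59*q^2 - 3.11*q + 0.61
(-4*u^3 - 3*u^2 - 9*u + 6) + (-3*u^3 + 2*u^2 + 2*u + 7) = -7*u^3 - u^2 - 7*u + 13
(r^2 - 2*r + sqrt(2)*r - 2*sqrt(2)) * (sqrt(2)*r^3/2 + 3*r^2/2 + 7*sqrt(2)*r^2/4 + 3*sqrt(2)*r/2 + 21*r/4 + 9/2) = sqrt(2)*r^5/2 + 3*sqrt(2)*r^4/4 + 5*r^4/2 - sqrt(2)*r^3/2 + 15*r^3/4 - 10*r^2 - 3*sqrt(2)*r^2/4 - 15*r - 6*sqrt(2)*r - 9*sqrt(2)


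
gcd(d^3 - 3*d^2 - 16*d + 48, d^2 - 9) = d - 3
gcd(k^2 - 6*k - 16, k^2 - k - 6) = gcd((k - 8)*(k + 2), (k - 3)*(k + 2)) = k + 2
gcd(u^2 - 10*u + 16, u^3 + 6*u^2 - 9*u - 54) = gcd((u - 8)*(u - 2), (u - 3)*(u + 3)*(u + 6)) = 1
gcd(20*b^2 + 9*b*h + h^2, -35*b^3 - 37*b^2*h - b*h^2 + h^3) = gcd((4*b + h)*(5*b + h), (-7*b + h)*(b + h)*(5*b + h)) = 5*b + h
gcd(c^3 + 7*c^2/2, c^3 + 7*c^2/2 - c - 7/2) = c + 7/2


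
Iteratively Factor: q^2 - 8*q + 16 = (q - 4)*(q - 4)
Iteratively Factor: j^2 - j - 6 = (j + 2)*(j - 3)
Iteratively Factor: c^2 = (c)*(c)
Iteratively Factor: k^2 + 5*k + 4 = (k + 1)*(k + 4)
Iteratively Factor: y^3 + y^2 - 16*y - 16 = (y - 4)*(y^2 + 5*y + 4) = (y - 4)*(y + 1)*(y + 4)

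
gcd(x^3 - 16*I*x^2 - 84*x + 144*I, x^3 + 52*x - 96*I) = x - 6*I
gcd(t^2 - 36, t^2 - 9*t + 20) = 1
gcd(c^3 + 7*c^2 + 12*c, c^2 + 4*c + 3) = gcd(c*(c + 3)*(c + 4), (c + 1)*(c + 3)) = c + 3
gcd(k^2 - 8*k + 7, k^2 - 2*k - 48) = 1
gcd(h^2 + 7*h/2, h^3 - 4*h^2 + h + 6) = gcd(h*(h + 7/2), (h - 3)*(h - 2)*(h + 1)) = 1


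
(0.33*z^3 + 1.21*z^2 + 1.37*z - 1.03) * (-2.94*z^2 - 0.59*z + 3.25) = -0.9702*z^5 - 3.7521*z^4 - 3.6692*z^3 + 6.1524*z^2 + 5.0602*z - 3.3475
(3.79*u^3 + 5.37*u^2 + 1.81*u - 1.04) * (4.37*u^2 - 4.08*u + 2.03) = 16.5623*u^5 + 8.0037*u^4 - 6.3062*u^3 - 1.0285*u^2 + 7.9175*u - 2.1112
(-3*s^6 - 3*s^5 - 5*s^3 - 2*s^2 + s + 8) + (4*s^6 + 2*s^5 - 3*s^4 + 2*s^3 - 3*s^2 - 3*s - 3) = s^6 - s^5 - 3*s^4 - 3*s^3 - 5*s^2 - 2*s + 5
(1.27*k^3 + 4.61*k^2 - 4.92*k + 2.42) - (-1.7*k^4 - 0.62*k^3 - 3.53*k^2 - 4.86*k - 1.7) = 1.7*k^4 + 1.89*k^3 + 8.14*k^2 - 0.0599999999999996*k + 4.12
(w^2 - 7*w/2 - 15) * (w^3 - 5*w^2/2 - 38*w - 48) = w^5 - 6*w^4 - 177*w^3/4 + 245*w^2/2 + 738*w + 720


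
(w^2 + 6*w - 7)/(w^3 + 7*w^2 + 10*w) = (w^2 + 6*w - 7)/(w*(w^2 + 7*w + 10))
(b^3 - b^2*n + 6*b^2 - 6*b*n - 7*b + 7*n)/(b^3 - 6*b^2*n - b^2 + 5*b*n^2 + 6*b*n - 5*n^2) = (b + 7)/(b - 5*n)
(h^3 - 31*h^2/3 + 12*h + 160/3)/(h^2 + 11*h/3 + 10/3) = (h^2 - 12*h + 32)/(h + 2)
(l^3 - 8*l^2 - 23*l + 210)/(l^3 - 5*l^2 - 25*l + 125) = (l^2 - 13*l + 42)/(l^2 - 10*l + 25)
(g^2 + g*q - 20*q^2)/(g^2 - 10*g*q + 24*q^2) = (-g - 5*q)/(-g + 6*q)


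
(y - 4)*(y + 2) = y^2 - 2*y - 8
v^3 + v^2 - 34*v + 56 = (v - 4)*(v - 2)*(v + 7)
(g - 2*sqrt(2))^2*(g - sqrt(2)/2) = g^3 - 9*sqrt(2)*g^2/2 + 12*g - 4*sqrt(2)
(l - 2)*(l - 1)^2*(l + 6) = l^4 + 2*l^3 - 19*l^2 + 28*l - 12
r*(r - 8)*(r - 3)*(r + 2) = r^4 - 9*r^3 + 2*r^2 + 48*r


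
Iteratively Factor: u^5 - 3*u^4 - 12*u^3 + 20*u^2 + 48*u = (u - 3)*(u^4 - 12*u^2 - 16*u) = (u - 4)*(u - 3)*(u^3 + 4*u^2 + 4*u) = (u - 4)*(u - 3)*(u + 2)*(u^2 + 2*u) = u*(u - 4)*(u - 3)*(u + 2)*(u + 2)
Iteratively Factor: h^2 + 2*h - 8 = (h + 4)*(h - 2)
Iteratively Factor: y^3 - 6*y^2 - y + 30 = (y - 5)*(y^2 - y - 6) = (y - 5)*(y + 2)*(y - 3)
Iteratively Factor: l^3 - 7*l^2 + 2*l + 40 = (l - 4)*(l^2 - 3*l - 10) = (l - 4)*(l + 2)*(l - 5)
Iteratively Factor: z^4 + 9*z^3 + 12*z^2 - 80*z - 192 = (z + 4)*(z^3 + 5*z^2 - 8*z - 48) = (z + 4)^2*(z^2 + z - 12) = (z - 3)*(z + 4)^2*(z + 4)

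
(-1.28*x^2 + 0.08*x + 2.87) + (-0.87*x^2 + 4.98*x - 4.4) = -2.15*x^2 + 5.06*x - 1.53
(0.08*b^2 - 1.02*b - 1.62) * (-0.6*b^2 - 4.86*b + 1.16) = -0.048*b^4 + 0.2232*b^3 + 6.022*b^2 + 6.69*b - 1.8792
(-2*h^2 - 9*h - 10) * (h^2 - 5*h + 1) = -2*h^4 + h^3 + 33*h^2 + 41*h - 10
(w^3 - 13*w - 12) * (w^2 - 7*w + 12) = w^5 - 7*w^4 - w^3 + 79*w^2 - 72*w - 144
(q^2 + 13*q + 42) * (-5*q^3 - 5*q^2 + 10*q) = -5*q^5 - 70*q^4 - 265*q^3 - 80*q^2 + 420*q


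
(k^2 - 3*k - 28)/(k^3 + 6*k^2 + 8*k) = (k - 7)/(k*(k + 2))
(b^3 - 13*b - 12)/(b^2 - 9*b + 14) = (b^3 - 13*b - 12)/(b^2 - 9*b + 14)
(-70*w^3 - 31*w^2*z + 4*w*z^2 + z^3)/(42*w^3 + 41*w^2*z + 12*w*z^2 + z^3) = (-5*w + z)/(3*w + z)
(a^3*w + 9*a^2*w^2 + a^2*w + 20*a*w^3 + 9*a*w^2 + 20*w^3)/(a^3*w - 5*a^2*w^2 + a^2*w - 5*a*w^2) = (-a^2 - 9*a*w - 20*w^2)/(a*(-a + 5*w))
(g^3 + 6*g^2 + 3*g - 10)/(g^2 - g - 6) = (g^2 + 4*g - 5)/(g - 3)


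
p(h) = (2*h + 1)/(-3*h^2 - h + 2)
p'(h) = (2*h + 1)*(6*h + 1)/(-3*h^2 - h + 2)^2 + 2/(-3*h^2 - h + 2) = (-6*h^2 - 2*h + (2*h + 1)*(6*h + 1) + 4)/(3*h^2 + h - 2)^2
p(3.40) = -0.22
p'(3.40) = 0.07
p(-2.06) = 0.36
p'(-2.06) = 0.24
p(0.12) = 0.68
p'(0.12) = 1.72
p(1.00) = -1.50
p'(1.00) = 4.25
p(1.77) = -0.50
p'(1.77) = 0.41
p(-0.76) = -0.51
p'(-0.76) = 3.70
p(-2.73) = 0.25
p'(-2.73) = 0.11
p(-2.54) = 0.28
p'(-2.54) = 0.13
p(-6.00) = 0.11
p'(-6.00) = 0.02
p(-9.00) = 0.07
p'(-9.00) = 0.01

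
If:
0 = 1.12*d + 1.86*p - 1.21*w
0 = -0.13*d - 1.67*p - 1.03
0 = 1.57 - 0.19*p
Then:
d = -114.07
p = 8.26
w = -92.89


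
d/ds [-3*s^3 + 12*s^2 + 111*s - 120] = -9*s^2 + 24*s + 111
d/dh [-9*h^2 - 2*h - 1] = -18*h - 2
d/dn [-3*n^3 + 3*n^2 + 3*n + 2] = -9*n^2 + 6*n + 3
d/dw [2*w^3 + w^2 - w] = 6*w^2 + 2*w - 1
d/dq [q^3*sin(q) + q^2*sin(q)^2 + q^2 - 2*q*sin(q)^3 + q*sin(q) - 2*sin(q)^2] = q^3*cos(q) + 3*q^2*sin(q) + q^2*sin(2*q) - q*cos(q)/2 - q*cos(2*q) + 3*q*cos(3*q)/2 + 3*q - sin(q)/2 - 2*sin(2*q) + sin(3*q)/2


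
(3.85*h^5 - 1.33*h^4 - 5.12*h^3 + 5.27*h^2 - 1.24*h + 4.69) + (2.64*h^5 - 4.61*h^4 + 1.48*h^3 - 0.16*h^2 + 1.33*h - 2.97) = 6.49*h^5 - 5.94*h^4 - 3.64*h^3 + 5.11*h^2 + 0.0900000000000001*h + 1.72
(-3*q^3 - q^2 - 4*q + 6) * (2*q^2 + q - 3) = -6*q^5 - 5*q^4 + 11*q^2 + 18*q - 18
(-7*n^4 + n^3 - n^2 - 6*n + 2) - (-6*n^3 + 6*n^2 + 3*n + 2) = -7*n^4 + 7*n^3 - 7*n^2 - 9*n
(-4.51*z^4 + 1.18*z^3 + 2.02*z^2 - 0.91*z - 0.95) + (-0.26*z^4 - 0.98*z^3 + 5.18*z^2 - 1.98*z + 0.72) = -4.77*z^4 + 0.2*z^3 + 7.2*z^2 - 2.89*z - 0.23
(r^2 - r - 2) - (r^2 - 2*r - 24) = r + 22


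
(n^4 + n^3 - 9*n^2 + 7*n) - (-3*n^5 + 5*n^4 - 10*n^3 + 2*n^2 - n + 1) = 3*n^5 - 4*n^4 + 11*n^3 - 11*n^2 + 8*n - 1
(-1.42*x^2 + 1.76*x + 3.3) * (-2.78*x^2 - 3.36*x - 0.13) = 3.9476*x^4 - 0.1216*x^3 - 14.903*x^2 - 11.3168*x - 0.429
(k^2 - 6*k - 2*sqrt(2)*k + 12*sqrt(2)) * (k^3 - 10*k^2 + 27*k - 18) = k^5 - 16*k^4 - 2*sqrt(2)*k^4 + 32*sqrt(2)*k^3 + 87*k^3 - 174*sqrt(2)*k^2 - 180*k^2 + 108*k + 360*sqrt(2)*k - 216*sqrt(2)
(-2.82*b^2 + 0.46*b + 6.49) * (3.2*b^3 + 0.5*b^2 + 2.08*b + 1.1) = -9.024*b^5 + 0.0620000000000003*b^4 + 15.1324*b^3 + 1.0998*b^2 + 14.0052*b + 7.139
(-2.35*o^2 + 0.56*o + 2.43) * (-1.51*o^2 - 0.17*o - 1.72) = 3.5485*o^4 - 0.4461*o^3 + 0.277499999999999*o^2 - 1.3763*o - 4.1796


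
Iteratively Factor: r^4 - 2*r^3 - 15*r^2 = (r - 5)*(r^3 + 3*r^2) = r*(r - 5)*(r^2 + 3*r) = r*(r - 5)*(r + 3)*(r)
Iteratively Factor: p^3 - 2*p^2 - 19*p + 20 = (p - 5)*(p^2 + 3*p - 4) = (p - 5)*(p + 4)*(p - 1)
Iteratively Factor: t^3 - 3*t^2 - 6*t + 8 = (t - 1)*(t^2 - 2*t - 8) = (t - 1)*(t + 2)*(t - 4)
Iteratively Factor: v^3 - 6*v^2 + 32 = (v - 4)*(v^2 - 2*v - 8) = (v - 4)*(v + 2)*(v - 4)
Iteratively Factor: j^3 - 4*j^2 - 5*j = (j + 1)*(j^2 - 5*j) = (j - 5)*(j + 1)*(j)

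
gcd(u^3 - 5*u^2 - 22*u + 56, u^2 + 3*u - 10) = u - 2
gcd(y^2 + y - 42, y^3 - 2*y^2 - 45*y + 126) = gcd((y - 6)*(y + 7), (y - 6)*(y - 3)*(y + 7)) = y^2 + y - 42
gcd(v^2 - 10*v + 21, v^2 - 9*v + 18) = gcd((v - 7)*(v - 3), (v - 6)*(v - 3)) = v - 3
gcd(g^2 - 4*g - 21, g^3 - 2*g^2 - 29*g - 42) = g^2 - 4*g - 21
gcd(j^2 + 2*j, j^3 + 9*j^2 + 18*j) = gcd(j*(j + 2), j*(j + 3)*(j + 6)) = j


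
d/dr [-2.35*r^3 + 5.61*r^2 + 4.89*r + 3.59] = -7.05*r^2 + 11.22*r + 4.89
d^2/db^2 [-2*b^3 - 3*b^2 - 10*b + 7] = -12*b - 6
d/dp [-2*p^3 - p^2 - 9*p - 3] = -6*p^2 - 2*p - 9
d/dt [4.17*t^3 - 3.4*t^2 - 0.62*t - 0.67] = 12.51*t^2 - 6.8*t - 0.62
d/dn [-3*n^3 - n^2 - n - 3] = -9*n^2 - 2*n - 1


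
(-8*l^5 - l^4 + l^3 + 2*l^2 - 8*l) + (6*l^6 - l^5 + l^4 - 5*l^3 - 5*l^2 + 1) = 6*l^6 - 9*l^5 - 4*l^3 - 3*l^2 - 8*l + 1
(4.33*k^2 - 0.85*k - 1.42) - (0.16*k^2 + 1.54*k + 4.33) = 4.17*k^2 - 2.39*k - 5.75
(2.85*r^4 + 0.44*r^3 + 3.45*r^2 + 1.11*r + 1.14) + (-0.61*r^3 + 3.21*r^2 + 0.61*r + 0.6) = 2.85*r^4 - 0.17*r^3 + 6.66*r^2 + 1.72*r + 1.74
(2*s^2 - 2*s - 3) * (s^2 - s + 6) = 2*s^4 - 4*s^3 + 11*s^2 - 9*s - 18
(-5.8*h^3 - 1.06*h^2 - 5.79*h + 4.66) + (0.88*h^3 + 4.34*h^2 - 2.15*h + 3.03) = -4.92*h^3 + 3.28*h^2 - 7.94*h + 7.69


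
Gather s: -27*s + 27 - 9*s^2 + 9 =-9*s^2 - 27*s + 36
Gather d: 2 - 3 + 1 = 0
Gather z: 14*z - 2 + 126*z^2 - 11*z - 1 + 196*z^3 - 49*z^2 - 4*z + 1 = 196*z^3 + 77*z^2 - z - 2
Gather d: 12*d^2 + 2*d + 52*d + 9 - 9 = 12*d^2 + 54*d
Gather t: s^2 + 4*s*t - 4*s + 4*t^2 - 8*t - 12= s^2 - 4*s + 4*t^2 + t*(4*s - 8) - 12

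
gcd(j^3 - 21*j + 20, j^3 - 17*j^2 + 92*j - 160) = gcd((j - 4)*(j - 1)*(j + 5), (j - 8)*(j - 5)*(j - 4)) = j - 4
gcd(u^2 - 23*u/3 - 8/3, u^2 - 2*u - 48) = u - 8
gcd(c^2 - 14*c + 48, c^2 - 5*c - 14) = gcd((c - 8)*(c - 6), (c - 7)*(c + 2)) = 1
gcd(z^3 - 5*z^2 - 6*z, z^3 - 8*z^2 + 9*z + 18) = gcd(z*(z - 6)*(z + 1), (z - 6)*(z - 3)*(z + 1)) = z^2 - 5*z - 6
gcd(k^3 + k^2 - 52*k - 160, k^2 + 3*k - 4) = k + 4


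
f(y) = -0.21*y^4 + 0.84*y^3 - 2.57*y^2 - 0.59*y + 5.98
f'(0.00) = -0.59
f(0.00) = 5.98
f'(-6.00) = 302.41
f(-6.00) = -536.60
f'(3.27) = -19.82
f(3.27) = -18.07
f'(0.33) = -2.04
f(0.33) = 5.53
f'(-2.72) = 48.94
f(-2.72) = -39.83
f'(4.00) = -34.59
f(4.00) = -37.50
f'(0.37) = -2.19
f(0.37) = 5.45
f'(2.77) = -13.35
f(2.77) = -9.88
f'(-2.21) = 32.14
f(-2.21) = -19.34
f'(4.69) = -55.92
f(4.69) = -68.27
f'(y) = -0.84*y^3 + 2.52*y^2 - 5.14*y - 0.59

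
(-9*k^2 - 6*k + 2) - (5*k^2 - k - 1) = -14*k^2 - 5*k + 3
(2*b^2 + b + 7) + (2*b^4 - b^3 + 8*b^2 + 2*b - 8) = 2*b^4 - b^3 + 10*b^2 + 3*b - 1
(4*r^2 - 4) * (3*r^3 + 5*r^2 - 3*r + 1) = 12*r^5 + 20*r^4 - 24*r^3 - 16*r^2 + 12*r - 4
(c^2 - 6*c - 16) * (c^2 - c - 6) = c^4 - 7*c^3 - 16*c^2 + 52*c + 96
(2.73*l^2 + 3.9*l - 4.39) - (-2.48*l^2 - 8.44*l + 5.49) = 5.21*l^2 + 12.34*l - 9.88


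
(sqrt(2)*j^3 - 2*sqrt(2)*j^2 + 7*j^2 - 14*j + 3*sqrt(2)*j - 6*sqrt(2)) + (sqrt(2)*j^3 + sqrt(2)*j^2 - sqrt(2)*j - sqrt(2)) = 2*sqrt(2)*j^3 - sqrt(2)*j^2 + 7*j^2 - 14*j + 2*sqrt(2)*j - 7*sqrt(2)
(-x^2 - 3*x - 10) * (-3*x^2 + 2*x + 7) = 3*x^4 + 7*x^3 + 17*x^2 - 41*x - 70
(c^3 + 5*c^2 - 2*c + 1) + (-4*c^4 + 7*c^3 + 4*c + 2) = -4*c^4 + 8*c^3 + 5*c^2 + 2*c + 3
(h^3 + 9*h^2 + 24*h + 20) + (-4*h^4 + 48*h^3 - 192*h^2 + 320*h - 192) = -4*h^4 + 49*h^3 - 183*h^2 + 344*h - 172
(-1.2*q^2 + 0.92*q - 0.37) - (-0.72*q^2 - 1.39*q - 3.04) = -0.48*q^2 + 2.31*q + 2.67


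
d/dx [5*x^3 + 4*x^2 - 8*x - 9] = 15*x^2 + 8*x - 8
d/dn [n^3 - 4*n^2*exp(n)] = n*(-4*n*exp(n) + 3*n - 8*exp(n))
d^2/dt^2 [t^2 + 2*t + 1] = 2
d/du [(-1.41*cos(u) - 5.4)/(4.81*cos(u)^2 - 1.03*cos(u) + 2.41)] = (-6.7821*cos(u)^2 - 51.948*cos(u) + 8.9601)*sin(u)/(23.1361*cos(u)^4 - 9.9086*cos(u)^3 + 24.2451*cos(u)^2 - 4.9646*cos(u) + 5.8081)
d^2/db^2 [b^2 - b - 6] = 2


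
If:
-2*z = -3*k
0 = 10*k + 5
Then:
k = -1/2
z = -3/4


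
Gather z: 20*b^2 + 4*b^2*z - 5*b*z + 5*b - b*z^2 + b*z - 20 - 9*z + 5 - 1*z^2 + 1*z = 20*b^2 + 5*b + z^2*(-b - 1) + z*(4*b^2 - 4*b - 8) - 15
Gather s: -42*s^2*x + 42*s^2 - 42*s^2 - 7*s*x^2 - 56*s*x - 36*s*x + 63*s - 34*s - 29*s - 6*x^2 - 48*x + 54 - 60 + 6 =-42*s^2*x + s*(-7*x^2 - 92*x) - 6*x^2 - 48*x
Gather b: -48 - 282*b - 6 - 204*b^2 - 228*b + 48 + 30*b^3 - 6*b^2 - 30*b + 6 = 30*b^3 - 210*b^2 - 540*b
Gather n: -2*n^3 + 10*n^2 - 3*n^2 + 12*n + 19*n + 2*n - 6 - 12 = -2*n^3 + 7*n^2 + 33*n - 18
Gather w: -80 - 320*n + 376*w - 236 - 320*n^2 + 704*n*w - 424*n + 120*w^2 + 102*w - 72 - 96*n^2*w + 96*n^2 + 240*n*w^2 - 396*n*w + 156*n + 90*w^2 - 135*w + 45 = -224*n^2 - 588*n + w^2*(240*n + 210) + w*(-96*n^2 + 308*n + 343) - 343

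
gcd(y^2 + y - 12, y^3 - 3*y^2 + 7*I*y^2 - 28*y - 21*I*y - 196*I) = y + 4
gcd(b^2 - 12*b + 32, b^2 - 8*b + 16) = b - 4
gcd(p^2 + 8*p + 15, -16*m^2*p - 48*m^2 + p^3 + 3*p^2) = p + 3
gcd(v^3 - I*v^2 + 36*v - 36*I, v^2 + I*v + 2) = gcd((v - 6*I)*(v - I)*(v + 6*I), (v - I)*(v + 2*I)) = v - I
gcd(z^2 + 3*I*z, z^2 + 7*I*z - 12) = z + 3*I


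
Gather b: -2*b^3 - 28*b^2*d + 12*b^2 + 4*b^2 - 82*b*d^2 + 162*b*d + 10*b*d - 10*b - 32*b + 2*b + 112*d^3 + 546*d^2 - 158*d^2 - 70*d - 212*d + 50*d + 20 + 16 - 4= -2*b^3 + b^2*(16 - 28*d) + b*(-82*d^2 + 172*d - 40) + 112*d^3 + 388*d^2 - 232*d + 32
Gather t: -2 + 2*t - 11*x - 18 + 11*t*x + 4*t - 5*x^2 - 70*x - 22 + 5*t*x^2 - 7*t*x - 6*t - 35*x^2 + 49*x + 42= t*(5*x^2 + 4*x) - 40*x^2 - 32*x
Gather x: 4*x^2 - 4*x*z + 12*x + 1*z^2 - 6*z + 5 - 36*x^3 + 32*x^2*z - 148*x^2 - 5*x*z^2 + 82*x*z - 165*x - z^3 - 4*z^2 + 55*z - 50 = -36*x^3 + x^2*(32*z - 144) + x*(-5*z^2 + 78*z - 153) - z^3 - 3*z^2 + 49*z - 45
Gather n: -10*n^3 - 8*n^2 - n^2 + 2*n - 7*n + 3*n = -10*n^3 - 9*n^2 - 2*n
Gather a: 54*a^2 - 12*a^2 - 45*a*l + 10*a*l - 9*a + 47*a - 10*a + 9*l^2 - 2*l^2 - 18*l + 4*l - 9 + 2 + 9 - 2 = 42*a^2 + a*(28 - 35*l) + 7*l^2 - 14*l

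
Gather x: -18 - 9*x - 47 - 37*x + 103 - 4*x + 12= 50 - 50*x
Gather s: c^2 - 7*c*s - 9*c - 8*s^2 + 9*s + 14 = c^2 - 9*c - 8*s^2 + s*(9 - 7*c) + 14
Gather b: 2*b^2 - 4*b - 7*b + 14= 2*b^2 - 11*b + 14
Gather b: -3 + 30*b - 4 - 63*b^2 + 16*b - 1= -63*b^2 + 46*b - 8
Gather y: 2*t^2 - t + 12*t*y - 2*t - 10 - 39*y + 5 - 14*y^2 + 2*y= 2*t^2 - 3*t - 14*y^2 + y*(12*t - 37) - 5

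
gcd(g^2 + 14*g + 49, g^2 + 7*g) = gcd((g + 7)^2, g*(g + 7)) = g + 7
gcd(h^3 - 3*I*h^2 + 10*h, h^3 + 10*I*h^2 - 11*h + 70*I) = 1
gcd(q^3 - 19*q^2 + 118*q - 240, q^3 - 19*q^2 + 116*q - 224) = q - 8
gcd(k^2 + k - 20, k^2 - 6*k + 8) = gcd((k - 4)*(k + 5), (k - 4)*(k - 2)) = k - 4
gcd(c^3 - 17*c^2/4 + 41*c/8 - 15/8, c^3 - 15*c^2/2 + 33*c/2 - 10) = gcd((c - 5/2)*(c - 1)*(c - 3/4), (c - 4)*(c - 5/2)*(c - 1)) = c^2 - 7*c/2 + 5/2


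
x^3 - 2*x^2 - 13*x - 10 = (x - 5)*(x + 1)*(x + 2)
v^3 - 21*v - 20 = (v - 5)*(v + 1)*(v + 4)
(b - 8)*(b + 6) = b^2 - 2*b - 48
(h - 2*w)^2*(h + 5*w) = h^3 + h^2*w - 16*h*w^2 + 20*w^3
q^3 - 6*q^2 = q^2*(q - 6)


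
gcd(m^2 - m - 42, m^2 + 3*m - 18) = m + 6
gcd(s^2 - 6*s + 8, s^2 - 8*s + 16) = s - 4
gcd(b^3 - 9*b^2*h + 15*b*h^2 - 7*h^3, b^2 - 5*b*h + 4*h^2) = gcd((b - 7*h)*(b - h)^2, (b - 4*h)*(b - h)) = b - h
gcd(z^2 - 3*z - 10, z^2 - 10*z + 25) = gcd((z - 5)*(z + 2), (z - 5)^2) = z - 5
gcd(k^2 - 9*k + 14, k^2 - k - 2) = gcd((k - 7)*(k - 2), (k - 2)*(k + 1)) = k - 2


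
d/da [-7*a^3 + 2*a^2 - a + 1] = -21*a^2 + 4*a - 1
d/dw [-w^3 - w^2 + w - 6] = -3*w^2 - 2*w + 1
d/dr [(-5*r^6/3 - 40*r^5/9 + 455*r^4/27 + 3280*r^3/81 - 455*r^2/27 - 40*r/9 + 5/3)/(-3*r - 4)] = 5*(135*r^6 + 504*r^5 - 339*r^4 - 2768*r^3 - 2351*r^2 + 728*r + 123)/(27*(9*r^2 + 24*r + 16))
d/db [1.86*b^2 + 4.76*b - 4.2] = 3.72*b + 4.76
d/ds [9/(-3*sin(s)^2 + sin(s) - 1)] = 9*(6*sin(s) - 1)*cos(s)/(3*sin(s)^2 - sin(s) + 1)^2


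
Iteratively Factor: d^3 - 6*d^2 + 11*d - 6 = (d - 1)*(d^2 - 5*d + 6) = (d - 3)*(d - 1)*(d - 2)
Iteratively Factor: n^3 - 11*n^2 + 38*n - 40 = (n - 2)*(n^2 - 9*n + 20) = (n - 4)*(n - 2)*(n - 5)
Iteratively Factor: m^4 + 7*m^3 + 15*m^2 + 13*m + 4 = (m + 1)*(m^3 + 6*m^2 + 9*m + 4) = (m + 1)^2*(m^2 + 5*m + 4) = (m + 1)^2*(m + 4)*(m + 1)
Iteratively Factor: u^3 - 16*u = (u - 4)*(u^2 + 4*u) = u*(u - 4)*(u + 4)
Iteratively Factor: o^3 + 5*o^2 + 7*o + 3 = (o + 1)*(o^2 + 4*o + 3) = (o + 1)^2*(o + 3)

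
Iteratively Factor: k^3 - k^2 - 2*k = (k - 2)*(k^2 + k) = (k - 2)*(k + 1)*(k)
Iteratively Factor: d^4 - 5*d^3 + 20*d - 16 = (d + 2)*(d^3 - 7*d^2 + 14*d - 8) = (d - 1)*(d + 2)*(d^2 - 6*d + 8) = (d - 2)*(d - 1)*(d + 2)*(d - 4)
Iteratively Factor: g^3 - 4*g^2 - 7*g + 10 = (g - 5)*(g^2 + g - 2) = (g - 5)*(g - 1)*(g + 2)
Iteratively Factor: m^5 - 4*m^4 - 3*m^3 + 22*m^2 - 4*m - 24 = (m - 3)*(m^4 - m^3 - 6*m^2 + 4*m + 8) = (m - 3)*(m - 2)*(m^3 + m^2 - 4*m - 4) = (m - 3)*(m - 2)*(m + 1)*(m^2 - 4) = (m - 3)*(m - 2)^2*(m + 1)*(m + 2)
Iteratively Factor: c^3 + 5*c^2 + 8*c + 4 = (c + 1)*(c^2 + 4*c + 4) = (c + 1)*(c + 2)*(c + 2)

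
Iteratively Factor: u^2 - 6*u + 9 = (u - 3)*(u - 3)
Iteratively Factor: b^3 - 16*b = (b - 4)*(b^2 + 4*b) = (b - 4)*(b + 4)*(b)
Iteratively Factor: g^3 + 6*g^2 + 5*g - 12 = (g + 3)*(g^2 + 3*g - 4) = (g - 1)*(g + 3)*(g + 4)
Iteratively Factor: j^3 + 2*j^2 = (j)*(j^2 + 2*j) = j^2*(j + 2)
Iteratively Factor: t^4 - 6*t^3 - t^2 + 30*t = (t + 2)*(t^3 - 8*t^2 + 15*t) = (t - 3)*(t + 2)*(t^2 - 5*t) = (t - 5)*(t - 3)*(t + 2)*(t)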